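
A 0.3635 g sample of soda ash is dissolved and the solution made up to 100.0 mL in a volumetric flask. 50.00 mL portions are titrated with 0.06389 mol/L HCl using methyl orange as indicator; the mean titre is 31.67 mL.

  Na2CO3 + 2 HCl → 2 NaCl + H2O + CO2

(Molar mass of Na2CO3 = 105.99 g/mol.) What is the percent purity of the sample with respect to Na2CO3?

59.00 %

n(HCl) per titration = 0.03167 × 0.06389 = 2.023 × 10^-3 mol
From the 1:2 ratio, n(Na2CO3) in each aliquot = 1/2 × 2.023 × 10^-3 = 1.012 × 10^-3 mol
n(Na2CO3) in the whole flask = 1.012 × 10^-3 × 100.0/50.00 = 2.023 × 10^-3 mol
mass of Na2CO3 = 2.023 × 10^-3 × 105.99 = 0.2145 g
% Na2CO3 = 0.2145 / 0.3635 × 100 = 59.00 %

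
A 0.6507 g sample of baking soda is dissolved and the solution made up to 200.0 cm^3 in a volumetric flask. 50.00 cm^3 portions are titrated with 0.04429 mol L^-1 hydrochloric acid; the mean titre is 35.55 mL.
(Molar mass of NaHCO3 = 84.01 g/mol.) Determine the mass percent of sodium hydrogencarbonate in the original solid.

81.31 %

NaHCO3 + HCl → NaCl + H2O + CO2
n(HCl) per titration = 0.03555 × 0.04429 = 1.575 × 10^-3 mol
n(NaHCO3) in each aliquot = 1.575 × 10^-3 mol (1:1 ratio)
n(NaHCO3) in the whole flask = 1.575 × 10^-3 × 200.0/50.00 = 6.298 × 10^-3 mol
mass of NaHCO3 = 6.298 × 10^-3 × 84.01 = 0.5291 g
% NaHCO3 = 0.5291 / 0.6507 × 100 = 81.31 %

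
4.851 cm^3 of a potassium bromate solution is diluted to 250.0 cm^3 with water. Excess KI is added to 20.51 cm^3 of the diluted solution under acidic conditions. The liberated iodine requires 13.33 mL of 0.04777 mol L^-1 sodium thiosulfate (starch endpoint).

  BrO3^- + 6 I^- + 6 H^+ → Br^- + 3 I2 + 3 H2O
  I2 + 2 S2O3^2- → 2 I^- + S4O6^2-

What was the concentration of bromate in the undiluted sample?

0.2667 mol/L

n(S2O3^2-) = 0.01333 × 0.04777 = 6.368 × 10^-4 mol
n(I2) = n(S2O3^2-)/2 = 3.184 × 10^-4 mol
From the 1:3 ratio, n(BrO3^-) in the aliquot = 1/3 × 3.184 × 10^-4 = 1.061 × 10^-4 mol
[BrO3^-]_dilute = 1.061 × 10^-4 / 0.02051 = 0.005175 mol/L
[BrO3^-]_original = 0.005175 × 250.0/4.851 = 0.2667 mol/L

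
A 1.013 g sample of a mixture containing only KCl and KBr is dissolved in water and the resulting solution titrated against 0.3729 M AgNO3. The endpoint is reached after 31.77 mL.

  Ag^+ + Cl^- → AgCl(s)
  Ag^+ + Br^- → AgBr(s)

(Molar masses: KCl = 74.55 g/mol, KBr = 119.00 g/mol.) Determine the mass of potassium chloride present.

0.6655 g

n(AgNO3) = 0.03177 × 0.3729 = 0.01185 mol
Let x = n(KCl), y = n(KBr).
Titrant: 1x + 1y = 0.01185;  mass: 74.55x + 119.00y = 1.013
Solving, x = 8.927 × 10^-3 mol, y = 2.920 × 10^-3 mol
mass of KCl = 8.927 × 10^-3 × 74.55 = 0.6655 g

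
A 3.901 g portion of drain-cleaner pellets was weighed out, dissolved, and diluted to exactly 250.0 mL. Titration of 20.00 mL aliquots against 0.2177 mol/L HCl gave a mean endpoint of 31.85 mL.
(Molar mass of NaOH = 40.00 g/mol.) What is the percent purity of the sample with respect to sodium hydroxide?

NaOH + HCl → NaCl + H2O
n(HCl) per titration = 0.03185 × 0.2177 = 6.934 × 10^-3 mol
n(NaOH) in each aliquot = 6.934 × 10^-3 mol (1:1 ratio)
n(NaOH) in the whole flask = 6.934 × 10^-3 × 250.0/20.00 = 0.08667 mol
mass of NaOH = 0.08667 × 40.00 = 3.467 g
% NaOH = 3.467 / 3.901 × 100 = 88.87 %

88.87 %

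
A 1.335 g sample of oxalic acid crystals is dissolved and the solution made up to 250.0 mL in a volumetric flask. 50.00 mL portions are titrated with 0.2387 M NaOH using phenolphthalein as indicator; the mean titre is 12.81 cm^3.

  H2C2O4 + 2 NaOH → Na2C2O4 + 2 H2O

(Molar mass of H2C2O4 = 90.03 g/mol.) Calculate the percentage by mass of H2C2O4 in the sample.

51.55 %

n(NaOH) per titration = 0.01281 × 0.2387 = 3.058 × 10^-3 mol
From the 1:2 ratio, n(H2C2O4) in each aliquot = 1/2 × 3.058 × 10^-3 = 1.529 × 10^-3 mol
n(H2C2O4) in the whole flask = 1.529 × 10^-3 × 250.0/50.00 = 7.644 × 10^-3 mol
mass of H2C2O4 = 7.644 × 10^-3 × 90.03 = 0.6882 g
% H2C2O4 = 0.6882 / 1.335 × 100 = 51.55 %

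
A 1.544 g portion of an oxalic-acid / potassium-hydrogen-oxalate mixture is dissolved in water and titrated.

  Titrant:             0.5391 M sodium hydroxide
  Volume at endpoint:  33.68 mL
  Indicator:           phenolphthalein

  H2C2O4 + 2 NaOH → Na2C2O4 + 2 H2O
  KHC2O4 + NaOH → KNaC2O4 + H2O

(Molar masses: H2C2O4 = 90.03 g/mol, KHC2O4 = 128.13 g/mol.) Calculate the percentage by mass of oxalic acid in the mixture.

27.45 %

n(NaOH) = 0.03368 × 0.5391 = 0.01816 mol
Let x = n(H2C2O4), y = n(KHC2O4).
Titrant: 2x + 1y = 0.01816;  mass: 90.03x + 128.13y = 1.544
Solving, x = 4.707 × 10^-3 mol, y = 8.743 × 10^-3 mol
mass of H2C2O4 = 4.707 × 10^-3 × 90.03 = 0.4238 g
% H2C2O4 = 0.4238 / 1.544 × 100 = 27.45 %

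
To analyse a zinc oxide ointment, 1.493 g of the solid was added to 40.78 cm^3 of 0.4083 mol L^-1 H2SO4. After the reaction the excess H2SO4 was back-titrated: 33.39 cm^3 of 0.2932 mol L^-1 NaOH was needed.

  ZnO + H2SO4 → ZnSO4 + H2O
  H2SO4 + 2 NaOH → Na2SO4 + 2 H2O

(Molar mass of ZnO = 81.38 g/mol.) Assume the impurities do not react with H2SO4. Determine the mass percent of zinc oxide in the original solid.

n(H2SO4) added = 0.04078 × 0.4083 = 0.01665 mol
n(NaOH) used in back-titration = 0.03339 × 0.2932 = 9.790 × 10^-3 mol
From the 1:2 ratio, n(H2SO4) left over = 1/2 × 9.790 × 10^-3 = 4.895 × 10^-3 mol
n(H2SO4) consumed by analyte = 0.01665 − 4.895 × 10^-3 = 0.01176 mol
n(ZnO) = 0.01176 mol (1:1 ratio)
mass of ZnO = 0.01176 × 81.38 = 0.9567 g
% ZnO = 0.9567 / 1.493 × 100 = 64.08 %

64.08 %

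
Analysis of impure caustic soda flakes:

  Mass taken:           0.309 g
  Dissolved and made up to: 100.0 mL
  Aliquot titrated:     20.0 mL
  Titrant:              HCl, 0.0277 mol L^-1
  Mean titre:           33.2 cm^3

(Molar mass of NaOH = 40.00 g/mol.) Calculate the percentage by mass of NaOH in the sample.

NaOH + HCl → NaCl + H2O
n(HCl) per titration = 0.0332 × 0.0277 = 9.20 × 10^-4 mol
n(NaOH) in each aliquot = 9.20 × 10^-4 mol (1:1 ratio)
n(NaOH) in the whole flask = 9.20 × 10^-4 × 100.0/20.0 = 4.60 × 10^-3 mol
mass of NaOH = 4.60 × 10^-3 × 40.00 = 0.184 g
% NaOH = 0.184 / 0.309 × 100 = 59.5 %

59.5 %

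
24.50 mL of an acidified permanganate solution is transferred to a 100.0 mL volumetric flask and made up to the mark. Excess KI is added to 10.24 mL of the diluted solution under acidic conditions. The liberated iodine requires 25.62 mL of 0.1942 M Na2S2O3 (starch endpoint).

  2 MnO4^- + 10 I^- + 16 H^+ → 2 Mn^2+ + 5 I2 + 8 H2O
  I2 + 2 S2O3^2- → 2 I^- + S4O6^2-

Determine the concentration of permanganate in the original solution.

n(S2O3^2-) = 0.02562 × 0.1942 = 4.975 × 10^-3 mol
n(I2) = n(S2O3^2-)/2 = 2.488 × 10^-3 mol
From the 2:5 ratio, n(MnO4^-) in the aliquot = 2/5 × 2.488 × 10^-3 = 9.951 × 10^-4 mol
[MnO4^-]_dilute = 9.951 × 10^-4 / 0.01024 = 0.09718 mol/L
[MnO4^-]_original = 0.09718 × 100.0/24.50 = 0.3966 mol/L

0.3966 M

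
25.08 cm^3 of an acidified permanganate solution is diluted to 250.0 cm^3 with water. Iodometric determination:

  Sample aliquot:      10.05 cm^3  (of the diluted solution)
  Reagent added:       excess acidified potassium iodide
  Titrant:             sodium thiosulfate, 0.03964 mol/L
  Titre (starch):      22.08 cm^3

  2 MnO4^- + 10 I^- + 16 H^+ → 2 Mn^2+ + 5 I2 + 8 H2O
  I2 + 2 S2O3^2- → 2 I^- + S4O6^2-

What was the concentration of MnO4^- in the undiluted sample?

0.1736 mol/L

n(S2O3^2-) = 0.02208 × 0.03964 = 8.753 × 10^-4 mol
n(I2) = n(S2O3^2-)/2 = 4.376 × 10^-4 mol
From the 2:5 ratio, n(MnO4^-) in the aliquot = 2/5 × 4.376 × 10^-4 = 1.751 × 10^-4 mol
[MnO4^-]_dilute = 1.751 × 10^-4 / 0.01005 = 0.01742 mol/L
[MnO4^-]_original = 0.01742 × 250.0/25.08 = 0.1736 mol/L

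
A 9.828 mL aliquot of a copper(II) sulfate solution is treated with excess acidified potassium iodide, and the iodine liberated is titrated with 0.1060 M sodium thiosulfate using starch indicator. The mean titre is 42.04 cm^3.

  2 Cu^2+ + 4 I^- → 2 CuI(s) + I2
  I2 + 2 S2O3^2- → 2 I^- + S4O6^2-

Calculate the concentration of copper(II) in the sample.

n(S2O3^2-) = 0.04204 × 0.1060 = 4.456 × 10^-3 mol
n(I2) = n(S2O3^2-)/2 = 2.228 × 10^-3 mol
From the 2:1 ratio, n(Cu2+) in the aliquot = 2/1 × 2.228 × 10^-3 = 4.456 × 10^-3 mol
[Cu2+] = 4.456 × 10^-3 / 0.009828 = 0.4534 mol/L

0.4534 M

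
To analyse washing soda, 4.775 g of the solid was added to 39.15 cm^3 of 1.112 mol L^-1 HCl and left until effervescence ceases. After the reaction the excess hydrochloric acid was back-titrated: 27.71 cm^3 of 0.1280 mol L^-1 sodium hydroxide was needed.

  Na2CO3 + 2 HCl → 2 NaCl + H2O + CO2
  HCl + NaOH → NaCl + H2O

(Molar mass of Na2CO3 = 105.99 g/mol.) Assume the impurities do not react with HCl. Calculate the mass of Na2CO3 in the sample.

n(HCl) added = 0.03915 × 1.112 = 0.04353 mol
n(NaOH) used in back-titration = 0.02771 × 0.1280 = 3.547 × 10^-3 mol
n(HCl) left over = 3.547 × 10^-3 mol (1:1 ratio)
n(HCl) consumed by analyte = 0.04353 − 3.547 × 10^-3 = 0.03999 mol
From the 1:2 ratio, n(Na2CO3) = 1/2 × 0.03999 = 0.01999 mol
mass of Na2CO3 = 0.01999 × 105.99 = 2.119 g

2.119 g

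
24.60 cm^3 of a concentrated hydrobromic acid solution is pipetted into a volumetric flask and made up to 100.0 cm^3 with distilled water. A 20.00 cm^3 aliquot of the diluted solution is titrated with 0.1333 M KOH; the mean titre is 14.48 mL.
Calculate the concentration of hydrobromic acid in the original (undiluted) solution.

0.3923 M

HBr + KOH → KBr + H2O
n(KOH) = 0.01448 × 0.1333 = 1.930 × 10^-3 mol
n(HBr) in the aliquot = 1.930 × 10^-3 mol (1:1 ratio)
[HBr]_dilute = 1.930 × 10^-3 / 0.02000 = 0.09651 mol/L
Dilution factor = 100.0 / 24.60 = 4.065
[HBr]_stock = 0.09651 × 4.065 = 0.3923 mol/L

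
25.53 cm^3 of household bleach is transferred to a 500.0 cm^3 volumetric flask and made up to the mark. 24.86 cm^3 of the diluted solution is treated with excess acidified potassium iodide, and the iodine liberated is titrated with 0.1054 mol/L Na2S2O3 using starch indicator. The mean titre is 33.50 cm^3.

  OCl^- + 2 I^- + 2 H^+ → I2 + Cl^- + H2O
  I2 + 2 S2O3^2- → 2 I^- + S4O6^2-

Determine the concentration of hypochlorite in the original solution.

n(S2O3^2-) = 0.03350 × 0.1054 = 3.531 × 10^-3 mol
n(I2) = n(S2O3^2-)/2 = 1.765 × 10^-3 mol
n(OCl^-) in the aliquot = 1.765 × 10^-3 mol (1:1 ratio)
[OCl^-]_dilute = 1.765 × 10^-3 / 0.02486 = 0.07102 mol/L
[OCl^-]_original = 0.07102 × 500.0/25.53 = 1.391 mol/L

1.391 mol/L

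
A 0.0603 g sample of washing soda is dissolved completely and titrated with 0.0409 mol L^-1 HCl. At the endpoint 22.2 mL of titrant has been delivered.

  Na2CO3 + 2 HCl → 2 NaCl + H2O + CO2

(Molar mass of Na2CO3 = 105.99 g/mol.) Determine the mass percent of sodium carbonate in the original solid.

79.8 %

n(HCl) = 0.0222 L × 0.0409 mol/L = 9.08 × 10^-4 mol
From the 1:2 ratio, n(Na2CO3) = 1/2 × 9.08 × 10^-4 = 4.54 × 10^-4 mol
mass of Na2CO3 = 4.54 × 10^-4 × 105.99 g/mol = 0.0481 g
% Na2CO3 = 0.0481 / 0.0603 × 100 = 79.8 %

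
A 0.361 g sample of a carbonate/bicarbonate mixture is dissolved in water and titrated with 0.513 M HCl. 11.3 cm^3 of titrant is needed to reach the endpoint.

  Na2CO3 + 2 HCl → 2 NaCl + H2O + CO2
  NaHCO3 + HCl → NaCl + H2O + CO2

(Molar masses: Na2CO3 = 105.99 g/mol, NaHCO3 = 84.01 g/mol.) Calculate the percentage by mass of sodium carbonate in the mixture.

n(HCl) = 0.0113 × 0.513 = 5.80 × 10^-3 mol
Let x = n(Na2CO3), y = n(NaHCO3).
Titrant: 2x + 1y = 5.80 × 10^-3;  mass: 105.99x + 84.01y = 0.361
Solving, x = 2.03 × 10^-3 mol, y = 1.73 × 10^-3 mol
mass of Na2CO3 = 2.03 × 10^-3 × 105.99 = 0.215 g
% Na2CO3 = 0.215 / 0.361 × 100 = 59.6 %

59.6 %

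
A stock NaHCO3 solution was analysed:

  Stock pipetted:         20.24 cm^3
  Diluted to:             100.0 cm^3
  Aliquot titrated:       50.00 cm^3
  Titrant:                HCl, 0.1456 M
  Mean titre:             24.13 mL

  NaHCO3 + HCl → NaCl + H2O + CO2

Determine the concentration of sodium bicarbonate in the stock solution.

n(HCl) = 0.02413 × 0.1456 = 3.513 × 10^-3 mol
n(NaHCO3) in the aliquot = 3.513 × 10^-3 mol (1:1 ratio)
[NaHCO3]_dilute = 3.513 × 10^-3 / 0.05000 = 0.07027 mol/L
Dilution factor = 100.0 / 20.24 = 4.941
[NaHCO3]_stock = 0.07027 × 4.941 = 0.3472 mol/L

0.3472 M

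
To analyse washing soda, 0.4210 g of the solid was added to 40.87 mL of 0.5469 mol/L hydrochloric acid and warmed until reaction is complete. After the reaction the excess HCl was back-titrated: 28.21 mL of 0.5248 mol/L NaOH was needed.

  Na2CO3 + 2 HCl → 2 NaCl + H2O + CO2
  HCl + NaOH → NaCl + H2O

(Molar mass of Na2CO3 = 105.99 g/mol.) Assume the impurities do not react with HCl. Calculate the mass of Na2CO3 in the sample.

n(HCl) added = 0.04087 × 0.5469 = 0.02235 mol
n(NaOH) used in back-titration = 0.02821 × 0.5248 = 0.01480 mol
n(HCl) left over = 0.01480 mol (1:1 ratio)
n(HCl) consumed by analyte = 0.02235 − 0.01480 = 7.547 × 10^-3 mol
From the 1:2 ratio, n(Na2CO3) = 1/2 × 7.547 × 10^-3 = 3.774 × 10^-3 mol
mass of Na2CO3 = 3.774 × 10^-3 × 105.99 = 0.4000 g

0.4000 g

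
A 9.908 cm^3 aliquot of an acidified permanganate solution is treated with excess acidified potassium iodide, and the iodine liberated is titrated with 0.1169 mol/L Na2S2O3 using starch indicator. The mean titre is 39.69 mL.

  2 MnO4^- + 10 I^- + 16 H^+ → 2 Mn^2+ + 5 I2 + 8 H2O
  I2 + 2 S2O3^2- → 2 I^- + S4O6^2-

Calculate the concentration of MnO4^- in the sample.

0.09366 mol/L

n(S2O3^2-) = 0.03969 × 0.1169 = 4.640 × 10^-3 mol
n(I2) = n(S2O3^2-)/2 = 2.320 × 10^-3 mol
From the 2:5 ratio, n(MnO4^-) in the aliquot = 2/5 × 2.320 × 10^-3 = 9.280 × 10^-4 mol
[MnO4^-] = 9.280 × 10^-4 / 0.009908 = 0.09366 mol/L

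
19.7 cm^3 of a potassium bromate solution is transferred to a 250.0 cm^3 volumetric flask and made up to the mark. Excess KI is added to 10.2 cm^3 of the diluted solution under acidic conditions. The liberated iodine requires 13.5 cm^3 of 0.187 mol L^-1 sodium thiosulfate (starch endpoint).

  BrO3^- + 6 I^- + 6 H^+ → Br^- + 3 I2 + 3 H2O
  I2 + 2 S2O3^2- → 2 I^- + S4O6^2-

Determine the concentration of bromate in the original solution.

n(S2O3^2-) = 0.0135 × 0.187 = 2.52 × 10^-3 mol
n(I2) = n(S2O3^2-)/2 = 1.26 × 10^-3 mol
From the 1:3 ratio, n(BrO3^-) in the aliquot = 1/3 × 1.26 × 10^-3 = 4.21 × 10^-4 mol
[BrO3^-]_dilute = 4.21 × 10^-4 / 0.0102 = 0.0413 mol/L
[BrO3^-]_original = 0.0413 × 250.0/19.7 = 0.523 mol/L

0.523 mol/L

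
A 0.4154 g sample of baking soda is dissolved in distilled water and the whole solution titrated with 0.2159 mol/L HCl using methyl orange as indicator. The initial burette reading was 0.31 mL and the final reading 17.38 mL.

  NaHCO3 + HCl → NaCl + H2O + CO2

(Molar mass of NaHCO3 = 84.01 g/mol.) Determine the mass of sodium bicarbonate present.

n(HCl) = 0.01707 L × 0.2159 mol/L = 3.685 × 10^-3 mol
n(NaHCO3) = 3.685 × 10^-3 mol (1:1 ratio)
mass of NaHCO3 = 3.685 × 10^-3 × 84.01 g/mol = 0.3096 g

0.3096 g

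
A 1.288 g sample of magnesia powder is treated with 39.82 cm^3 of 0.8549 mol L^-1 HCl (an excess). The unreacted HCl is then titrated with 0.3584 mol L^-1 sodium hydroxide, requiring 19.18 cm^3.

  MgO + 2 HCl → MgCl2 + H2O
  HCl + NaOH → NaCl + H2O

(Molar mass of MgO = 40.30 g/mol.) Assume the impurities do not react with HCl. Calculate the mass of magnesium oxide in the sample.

0.5474 g

n(HCl) added = 0.03982 × 0.8549 = 0.03404 mol
n(NaOH) used in back-titration = 0.01918 × 0.3584 = 6.874 × 10^-3 mol
n(HCl) left over = 6.874 × 10^-3 mol (1:1 ratio)
n(HCl) consumed by analyte = 0.03404 − 6.874 × 10^-3 = 0.02717 mol
From the 1:2 ratio, n(MgO) = 1/2 × 0.02717 = 0.01358 mol
mass of MgO = 0.01358 × 40.30 = 0.5474 g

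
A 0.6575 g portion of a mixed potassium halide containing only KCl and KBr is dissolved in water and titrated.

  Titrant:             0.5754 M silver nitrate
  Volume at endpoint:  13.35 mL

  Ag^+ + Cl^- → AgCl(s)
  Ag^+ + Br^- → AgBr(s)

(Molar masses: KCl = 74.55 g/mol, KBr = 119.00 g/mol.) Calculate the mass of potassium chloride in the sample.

n(AgNO3) = 0.01335 × 0.5754 = 7.682 × 10^-3 mol
Let x = n(KCl), y = n(KBr).
Titrant: 1x + 1y = 7.682 × 10^-3;  mass: 74.55x + 119.00y = 0.6575
Solving, x = 5.773 × 10^-3 mol, y = 1.909 × 10^-3 mol
mass of KCl = 5.773 × 10^-3 × 74.55 = 0.4304 g

0.4304 g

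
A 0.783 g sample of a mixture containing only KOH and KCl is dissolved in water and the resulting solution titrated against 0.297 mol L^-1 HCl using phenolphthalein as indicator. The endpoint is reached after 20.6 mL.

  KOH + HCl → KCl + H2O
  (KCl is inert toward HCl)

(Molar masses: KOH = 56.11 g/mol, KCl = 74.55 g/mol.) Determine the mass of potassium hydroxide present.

n(HCl) = 0.0206 × 0.297 = 6.12 × 10^-3 mol
Let x = n(KOH), y = n(KCl).
Titrant: 1x = 6.12 × 10^-3;  mass: 56.11x + 74.55y = 0.783
Solving, x = 6.12 × 10^-3 mol, y = 5.90 × 10^-3 mol
mass of KOH = 6.12 × 10^-3 × 56.11 = 0.343 g

0.343 g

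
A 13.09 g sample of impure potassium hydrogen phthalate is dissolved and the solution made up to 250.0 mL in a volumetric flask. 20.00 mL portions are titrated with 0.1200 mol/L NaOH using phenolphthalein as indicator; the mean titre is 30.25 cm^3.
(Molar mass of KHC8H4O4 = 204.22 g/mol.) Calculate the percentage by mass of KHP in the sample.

70.79 %

KHC8H4O4 + NaOH → KNaC8H4O4 + H2O
n(NaOH) per titration = 0.03025 × 0.1200 = 3.630 × 10^-3 mol
n(KHC8H4O4) in each aliquot = 3.630 × 10^-3 mol (1:1 ratio)
n(KHC8H4O4) in the whole flask = 3.630 × 10^-3 × 250.0/20.00 = 0.04537 mol
mass of KHC8H4O4 = 0.04537 × 204.22 = 9.266 g
% KHC8H4O4 = 9.266 / 13.09 × 100 = 70.79 %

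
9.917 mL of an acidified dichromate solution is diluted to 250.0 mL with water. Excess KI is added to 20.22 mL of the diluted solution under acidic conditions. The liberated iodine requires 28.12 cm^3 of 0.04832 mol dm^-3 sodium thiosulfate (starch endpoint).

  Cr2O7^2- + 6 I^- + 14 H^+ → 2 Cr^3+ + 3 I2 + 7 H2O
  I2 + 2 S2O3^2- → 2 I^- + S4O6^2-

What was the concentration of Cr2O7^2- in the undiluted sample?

0.2823 mol/L

n(S2O3^2-) = 0.02812 × 0.04832 = 1.359 × 10^-3 mol
n(I2) = n(S2O3^2-)/2 = 6.794 × 10^-4 mol
From the 1:3 ratio, n(Cr2O7^2-) in the aliquot = 1/3 × 6.794 × 10^-4 = 2.265 × 10^-4 mol
[Cr2O7^2-]_dilute = 2.265 × 10^-4 / 0.02022 = 0.01120 mol/L
[Cr2O7^2-]_original = 0.01120 × 250.0/9.917 = 0.2823 mol/L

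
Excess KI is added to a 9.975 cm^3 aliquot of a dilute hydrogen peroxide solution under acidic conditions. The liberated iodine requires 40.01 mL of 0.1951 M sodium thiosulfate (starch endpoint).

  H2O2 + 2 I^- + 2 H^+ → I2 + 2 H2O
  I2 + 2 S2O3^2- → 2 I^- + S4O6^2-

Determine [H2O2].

0.3913 M

n(S2O3^2-) = 0.04001 × 0.1951 = 7.806 × 10^-3 mol
n(I2) = n(S2O3^2-)/2 = 3.903 × 10^-3 mol
n(H2O2) in the aliquot = 3.903 × 10^-3 mol (1:1 ratio)
[H2O2] = 3.903 × 10^-3 / 0.009975 = 0.3913 mol/L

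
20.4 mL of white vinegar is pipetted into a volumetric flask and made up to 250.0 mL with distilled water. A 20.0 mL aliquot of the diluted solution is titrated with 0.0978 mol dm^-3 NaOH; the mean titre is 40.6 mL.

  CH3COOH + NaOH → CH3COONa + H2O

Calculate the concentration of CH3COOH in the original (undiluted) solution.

n(NaOH) = 0.0406 × 0.0978 = 3.97 × 10^-3 mol
n(CH3COOH) in the aliquot = 3.97 × 10^-3 mol (1:1 ratio)
[CH3COOH]_dilute = 3.97 × 10^-3 / 0.0200 = 0.199 mol/L
Dilution factor = 250.0 / 20.4 = 12.25
[CH3COOH]_stock = 0.199 × 12.25 = 2.43 mol/L

2.43 mol/L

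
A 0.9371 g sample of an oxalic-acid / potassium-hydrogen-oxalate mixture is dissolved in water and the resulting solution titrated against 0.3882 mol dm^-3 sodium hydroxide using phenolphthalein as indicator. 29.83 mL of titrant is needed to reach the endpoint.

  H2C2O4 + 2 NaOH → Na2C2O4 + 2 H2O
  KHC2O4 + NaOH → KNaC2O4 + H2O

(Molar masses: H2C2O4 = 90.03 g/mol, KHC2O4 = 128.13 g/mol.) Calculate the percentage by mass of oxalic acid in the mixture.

31.59 %

n(NaOH) = 0.02983 × 0.3882 = 0.01158 mol
Let x = n(H2C2O4), y = n(KHC2O4).
Titrant: 2x + 1y = 0.01158;  mass: 90.03x + 128.13y = 0.9371
Solving, x = 3.288 × 10^-3 mol, y = 5.003 × 10^-3 mol
mass of H2C2O4 = 3.288 × 10^-3 × 90.03 = 0.2961 g
% H2C2O4 = 0.2961 / 0.9371 × 100 = 31.59 %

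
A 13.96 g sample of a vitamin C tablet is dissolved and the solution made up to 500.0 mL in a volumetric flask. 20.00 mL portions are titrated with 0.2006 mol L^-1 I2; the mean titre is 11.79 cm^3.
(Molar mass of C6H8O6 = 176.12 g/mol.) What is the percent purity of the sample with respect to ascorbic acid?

C6H8O6 + I2 → C6H6O6 + 2 HI
n(I2) per titration = 0.01179 × 0.2006 = 2.365 × 10^-3 mol
n(C6H8O6) in each aliquot = 2.365 × 10^-3 mol (1:1 ratio)
n(C6H8O6) in the whole flask = 2.365 × 10^-3 × 500.0/20.00 = 0.05913 mol
mass of C6H8O6 = 0.05913 × 176.12 = 10.41 g
% C6H8O6 = 10.41 / 13.96 × 100 = 74.59 %

74.59 %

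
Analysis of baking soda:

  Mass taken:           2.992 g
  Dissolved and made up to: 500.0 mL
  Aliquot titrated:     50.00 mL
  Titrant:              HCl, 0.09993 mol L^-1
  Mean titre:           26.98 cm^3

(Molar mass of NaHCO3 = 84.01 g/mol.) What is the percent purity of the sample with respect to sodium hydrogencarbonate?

NaHCO3 + HCl → NaCl + H2O + CO2
n(HCl) per titration = 0.02698 × 0.09993 = 2.696 × 10^-3 mol
n(NaHCO3) in each aliquot = 2.696 × 10^-3 mol (1:1 ratio)
n(NaHCO3) in the whole flask = 2.696 × 10^-3 × 500.0/50.00 = 0.02696 mol
mass of NaHCO3 = 0.02696 × 84.01 = 2.265 g
% NaHCO3 = 2.265 / 2.992 × 100 = 75.70 %

75.70 %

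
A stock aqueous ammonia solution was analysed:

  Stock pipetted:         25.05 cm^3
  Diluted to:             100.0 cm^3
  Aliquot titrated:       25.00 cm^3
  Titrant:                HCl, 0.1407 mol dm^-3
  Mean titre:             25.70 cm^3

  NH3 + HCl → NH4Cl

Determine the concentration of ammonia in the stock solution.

0.5774 mol/L

n(HCl) = 0.02570 × 0.1407 = 3.616 × 10^-3 mol
n(NH3) in the aliquot = 3.616 × 10^-3 mol (1:1 ratio)
[NH3]_dilute = 3.616 × 10^-3 / 0.02500 = 0.1446 mol/L
Dilution factor = 100.0 / 25.05 = 3.992
[NH3]_stock = 0.1446 × 3.992 = 0.5774 mol/L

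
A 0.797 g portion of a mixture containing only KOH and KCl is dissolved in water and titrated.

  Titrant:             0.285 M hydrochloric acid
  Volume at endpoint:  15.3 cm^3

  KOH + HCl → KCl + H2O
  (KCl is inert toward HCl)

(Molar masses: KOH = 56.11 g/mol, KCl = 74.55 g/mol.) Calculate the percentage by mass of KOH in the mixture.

n(HCl) = 0.0153 × 0.285 = 4.36 × 10^-3 mol
Let x = n(KOH), y = n(KCl).
Titrant: 1x = 4.36 × 10^-3;  mass: 56.11x + 74.55y = 0.797
Solving, x = 4.36 × 10^-3 mol, y = 7.41 × 10^-3 mol
mass of KOH = 4.36 × 10^-3 × 56.11 = 0.245 g
% KOH = 0.245 / 0.797 × 100 = 30.7 %

30.7 %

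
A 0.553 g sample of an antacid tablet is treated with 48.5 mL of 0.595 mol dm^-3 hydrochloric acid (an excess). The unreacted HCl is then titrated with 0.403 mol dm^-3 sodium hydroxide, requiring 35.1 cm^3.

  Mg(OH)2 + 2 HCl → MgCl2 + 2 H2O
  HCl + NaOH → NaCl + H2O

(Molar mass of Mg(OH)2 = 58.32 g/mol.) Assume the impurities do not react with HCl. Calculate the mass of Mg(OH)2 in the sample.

n(HCl) added = 0.0485 × 0.595 = 0.0289 mol
n(NaOH) used in back-titration = 0.0351 × 0.403 = 0.0141 mol
n(HCl) left over = 0.0141 mol (1:1 ratio)
n(HCl) consumed by analyte = 0.0289 − 0.0141 = 0.0147 mol
From the 1:2 ratio, n(Mg(OH)2) = 1/2 × 0.0147 = 7.36 × 10^-3 mol
mass of Mg(OH)2 = 7.36 × 10^-3 × 58.32 = 0.429 g

0.429 g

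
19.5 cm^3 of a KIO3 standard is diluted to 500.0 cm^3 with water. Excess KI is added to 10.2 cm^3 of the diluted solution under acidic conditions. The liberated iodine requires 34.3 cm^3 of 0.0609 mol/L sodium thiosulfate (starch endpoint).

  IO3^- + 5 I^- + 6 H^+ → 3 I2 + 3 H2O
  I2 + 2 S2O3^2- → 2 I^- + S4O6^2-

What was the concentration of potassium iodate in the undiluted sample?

0.875 mol/L

n(S2O3^2-) = 0.0343 × 0.0609 = 2.09 × 10^-3 mol
n(I2) = n(S2O3^2-)/2 = 1.04 × 10^-3 mol
From the 1:3 ratio, n(IO3^-) in the aliquot = 1/3 × 1.04 × 10^-3 = 3.48 × 10^-4 mol
[IO3^-]_dilute = 3.48 × 10^-4 / 0.0102 = 0.0341 mol/L
[IO3^-]_original = 0.0341 × 500.0/19.5 = 0.875 mol/L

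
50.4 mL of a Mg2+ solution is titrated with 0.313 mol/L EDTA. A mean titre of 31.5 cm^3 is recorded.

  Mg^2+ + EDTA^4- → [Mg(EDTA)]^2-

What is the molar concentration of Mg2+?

n(EDTA) = 0.0315 L × 0.313 mol/L = 9.86 × 10^-3 mol
n(Mg2+) = 9.86 × 10^-3 mol (1:1 mole ratio)
[Mg2+] = 9.86 × 10^-3 mol / 0.0504 L = 0.196 mol/L

0.196 mol/L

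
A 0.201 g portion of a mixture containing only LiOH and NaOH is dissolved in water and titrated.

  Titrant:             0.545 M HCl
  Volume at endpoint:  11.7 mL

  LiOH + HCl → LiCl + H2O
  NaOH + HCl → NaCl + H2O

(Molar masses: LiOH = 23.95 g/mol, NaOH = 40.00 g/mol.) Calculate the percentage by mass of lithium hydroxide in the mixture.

40.1 %

n(HCl) = 0.0117 × 0.545 = 6.38 × 10^-3 mol
Let x = n(LiOH), y = n(NaOH).
Titrant: 1x + 1y = 6.38 × 10^-3;  mass: 23.95x + 40.00y = 0.201
Solving, x = 3.37 × 10^-3 mol, y = 3.01 × 10^-3 mol
mass of LiOH = 3.37 × 10^-3 × 23.95 = 0.0807 g
% LiOH = 0.0807 / 0.201 × 100 = 40.1 %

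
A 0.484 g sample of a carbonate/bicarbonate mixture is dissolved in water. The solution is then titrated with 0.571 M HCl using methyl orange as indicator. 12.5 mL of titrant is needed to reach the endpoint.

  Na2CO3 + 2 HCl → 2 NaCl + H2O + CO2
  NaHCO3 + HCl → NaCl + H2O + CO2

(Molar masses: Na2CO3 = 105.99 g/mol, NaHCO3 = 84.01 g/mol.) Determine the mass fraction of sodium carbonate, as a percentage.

40.8 %

n(HCl) = 0.0125 × 0.571 = 7.14 × 10^-3 mol
Let x = n(Na2CO3), y = n(NaHCO3).
Titrant: 2x + 1y = 7.14 × 10^-3;  mass: 105.99x + 84.01y = 0.484
Solving, x = 1.86 × 10^-3 mol, y = 3.41 × 10^-3 mol
mass of Na2CO3 = 1.86 × 10^-3 × 105.99 = 0.198 g
% Na2CO3 = 0.198 / 0.484 × 100 = 40.8 %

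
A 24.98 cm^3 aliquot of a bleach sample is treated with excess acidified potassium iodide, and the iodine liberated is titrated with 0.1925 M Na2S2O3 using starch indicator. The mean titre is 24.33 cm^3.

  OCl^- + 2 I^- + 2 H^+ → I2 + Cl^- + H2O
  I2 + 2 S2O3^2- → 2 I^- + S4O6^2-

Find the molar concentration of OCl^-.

n(S2O3^2-) = 0.02433 × 0.1925 = 4.684 × 10^-3 mol
n(I2) = n(S2O3^2-)/2 = 2.342 × 10^-3 mol
n(OCl^-) in the aliquot = 2.342 × 10^-3 mol (1:1 ratio)
[OCl^-] = 2.342 × 10^-3 / 0.02498 = 0.09375 mol/L

0.09375 M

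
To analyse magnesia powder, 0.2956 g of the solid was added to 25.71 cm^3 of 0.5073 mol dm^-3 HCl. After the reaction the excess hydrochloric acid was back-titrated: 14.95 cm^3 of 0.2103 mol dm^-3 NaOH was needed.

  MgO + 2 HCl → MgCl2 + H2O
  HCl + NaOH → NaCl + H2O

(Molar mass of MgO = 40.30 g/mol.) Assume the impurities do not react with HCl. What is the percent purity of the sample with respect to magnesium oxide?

n(HCl) added = 0.02571 × 0.5073 = 0.01304 mol
n(NaOH) used in back-titration = 0.01495 × 0.2103 = 3.144 × 10^-3 mol
n(HCl) left over = 3.144 × 10^-3 mol (1:1 ratio)
n(HCl) consumed by analyte = 0.01304 − 3.144 × 10^-3 = 9.899 × 10^-3 mol
From the 1:2 ratio, n(MgO) = 1/2 × 9.899 × 10^-3 = 4.949 × 10^-3 mol
mass of MgO = 4.949 × 10^-3 × 40.30 = 0.1995 g
% MgO = 0.1995 / 0.2956 × 100 = 67.48 %

67.48 %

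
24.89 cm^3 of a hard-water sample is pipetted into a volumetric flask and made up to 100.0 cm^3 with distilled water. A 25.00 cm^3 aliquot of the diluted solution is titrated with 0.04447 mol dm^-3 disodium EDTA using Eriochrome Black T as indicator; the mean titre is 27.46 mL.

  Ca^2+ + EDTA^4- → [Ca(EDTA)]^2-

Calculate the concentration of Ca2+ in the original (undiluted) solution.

n(EDTA) = 0.02746 × 0.04447 = 1.221 × 10^-3 mol
n(Ca2+) in the aliquot = 1.221 × 10^-3 mol (1:1 ratio)
[Ca2+]_dilute = 1.221 × 10^-3 / 0.02500 = 0.04885 mol/L
Dilution factor = 100.0 / 24.89 = 4.018
[Ca2+]_stock = 0.04885 × 4.018 = 0.1962 mol/L

0.1962 mol/L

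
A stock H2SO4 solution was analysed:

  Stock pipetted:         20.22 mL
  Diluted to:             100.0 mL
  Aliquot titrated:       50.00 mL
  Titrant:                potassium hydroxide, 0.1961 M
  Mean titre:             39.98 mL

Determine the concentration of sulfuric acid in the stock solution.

0.3877 M

H2SO4 + 2 KOH → K2SO4 + 2 H2O
n(KOH) = 0.03998 × 0.1961 = 7.840 × 10^-3 mol
From the 1:2 ratio, n(H2SO4) in the aliquot = 1/2 × 7.840 × 10^-3 = 3.920 × 10^-3 mol
[H2SO4]_dilute = 3.920 × 10^-3 / 0.05000 = 0.07840 mol/L
Dilution factor = 100.0 / 20.22 = 4.946
[H2SO4]_stock = 0.07840 × 4.946 = 0.3877 mol/L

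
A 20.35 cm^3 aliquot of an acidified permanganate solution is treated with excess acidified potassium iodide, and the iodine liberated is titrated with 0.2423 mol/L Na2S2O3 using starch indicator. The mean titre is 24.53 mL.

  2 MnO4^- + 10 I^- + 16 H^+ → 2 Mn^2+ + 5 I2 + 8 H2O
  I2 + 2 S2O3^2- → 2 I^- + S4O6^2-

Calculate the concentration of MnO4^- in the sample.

0.05841 mol/L

n(S2O3^2-) = 0.02453 × 0.2423 = 5.944 × 10^-3 mol
n(I2) = n(S2O3^2-)/2 = 2.972 × 10^-3 mol
From the 2:5 ratio, n(MnO4^-) in the aliquot = 2/5 × 2.972 × 10^-3 = 1.189 × 10^-3 mol
[MnO4^-] = 1.189 × 10^-3 / 0.02035 = 0.05841 mol/L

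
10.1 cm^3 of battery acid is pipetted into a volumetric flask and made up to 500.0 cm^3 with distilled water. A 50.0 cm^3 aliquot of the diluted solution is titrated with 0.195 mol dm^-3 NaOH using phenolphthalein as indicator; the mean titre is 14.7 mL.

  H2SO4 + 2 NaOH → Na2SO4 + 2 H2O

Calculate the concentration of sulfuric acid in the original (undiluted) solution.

1.42 mol/L

n(NaOH) = 0.0147 × 0.195 = 2.87 × 10^-3 mol
From the 1:2 ratio, n(H2SO4) in the aliquot = 1/2 × 2.87 × 10^-3 = 1.43 × 10^-3 mol
[H2SO4]_dilute = 1.43 × 10^-3 / 0.0500 = 0.0287 mol/L
Dilution factor = 500.0 / 10.1 = 49.50
[H2SO4]_stock = 0.0287 × 49.50 = 1.42 mol/L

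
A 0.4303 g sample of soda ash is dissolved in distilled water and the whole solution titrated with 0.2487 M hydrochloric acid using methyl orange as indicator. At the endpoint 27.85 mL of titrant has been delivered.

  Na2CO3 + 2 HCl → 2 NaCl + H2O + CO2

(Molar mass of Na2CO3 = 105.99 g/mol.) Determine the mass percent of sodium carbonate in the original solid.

n(HCl) = 0.02785 L × 0.2487 mol/L = 6.926 × 10^-3 mol
From the 1:2 ratio, n(Na2CO3) = 1/2 × 6.926 × 10^-3 = 3.463 × 10^-3 mol
mass of Na2CO3 = 3.463 × 10^-3 × 105.99 g/mol = 0.3671 g
% Na2CO3 = 0.3671 / 0.4303 × 100 = 85.30 %

85.30 %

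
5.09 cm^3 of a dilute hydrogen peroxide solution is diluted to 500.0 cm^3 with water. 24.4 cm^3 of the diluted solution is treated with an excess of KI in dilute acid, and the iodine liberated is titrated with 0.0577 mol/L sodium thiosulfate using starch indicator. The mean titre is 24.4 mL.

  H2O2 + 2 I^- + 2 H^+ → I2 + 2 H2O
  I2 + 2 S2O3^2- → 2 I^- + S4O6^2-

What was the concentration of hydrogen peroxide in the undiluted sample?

2.83 mol/L

n(S2O3^2-) = 0.0244 × 0.0577 = 1.41 × 10^-3 mol
n(I2) = n(S2O3^2-)/2 = 7.04 × 10^-4 mol
n(H2O2) in the aliquot = 7.04 × 10^-4 mol (1:1 ratio)
[H2O2]_dilute = 7.04 × 10^-4 / 0.0244 = 0.0289 mol/L
[H2O2]_original = 0.0289 × 500.0/5.09 = 2.83 mol/L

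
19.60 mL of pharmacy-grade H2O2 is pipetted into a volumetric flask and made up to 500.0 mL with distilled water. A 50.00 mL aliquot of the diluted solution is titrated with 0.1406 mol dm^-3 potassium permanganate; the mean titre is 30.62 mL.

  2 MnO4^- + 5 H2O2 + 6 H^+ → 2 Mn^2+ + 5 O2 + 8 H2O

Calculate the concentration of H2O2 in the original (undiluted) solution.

5.491 mol/L

n(KMnO4) = 0.03062 × 0.1406 = 4.305 × 10^-3 mol
From the 5:2 ratio, n(H2O2) in the aliquot = 5/2 × 4.305 × 10^-3 = 0.01076 mol
[H2O2]_dilute = 0.01076 / 0.05000 = 0.2153 mol/L
Dilution factor = 500.0 / 19.60 = 25.51
[H2O2]_stock = 0.2153 × 25.51 = 5.491 mol/L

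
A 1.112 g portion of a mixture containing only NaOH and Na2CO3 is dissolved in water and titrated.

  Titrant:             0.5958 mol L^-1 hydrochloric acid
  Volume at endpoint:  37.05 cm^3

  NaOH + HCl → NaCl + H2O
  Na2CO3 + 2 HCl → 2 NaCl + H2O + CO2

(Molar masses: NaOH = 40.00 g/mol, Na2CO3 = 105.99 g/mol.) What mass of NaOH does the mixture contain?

0.1780 g

n(HCl) = 0.03705 × 0.5958 = 0.02207 mol
Let x = n(NaOH), y = n(Na2CO3).
Titrant: 1x + 2y = 0.02207;  mass: 40.00x + 105.99y = 1.112
Solving, x = 4.450 × 10^-3 mol, y = 8.812 × 10^-3 mol
mass of NaOH = 4.450 × 10^-3 × 40.00 = 0.1780 g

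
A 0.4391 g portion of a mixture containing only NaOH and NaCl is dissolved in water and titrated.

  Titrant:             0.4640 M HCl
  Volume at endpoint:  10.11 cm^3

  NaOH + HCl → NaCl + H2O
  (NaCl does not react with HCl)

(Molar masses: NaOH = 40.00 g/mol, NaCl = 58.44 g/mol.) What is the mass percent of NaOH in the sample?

n(HCl) = 0.01011 × 0.4640 = 4.691 × 10^-3 mol
Let x = n(NaOH), y = n(NaCl).
Titrant: 1x = 4.691 × 10^-3;  mass: 40.00x + 58.44y = 0.4391
Solving, x = 4.691 × 10^-3 mol, y = 4.303 × 10^-3 mol
mass of NaOH = 4.691 × 10^-3 × 40.00 = 0.1876 g
% NaOH = 0.1876 / 0.4391 × 100 = 42.73 %

42.73 %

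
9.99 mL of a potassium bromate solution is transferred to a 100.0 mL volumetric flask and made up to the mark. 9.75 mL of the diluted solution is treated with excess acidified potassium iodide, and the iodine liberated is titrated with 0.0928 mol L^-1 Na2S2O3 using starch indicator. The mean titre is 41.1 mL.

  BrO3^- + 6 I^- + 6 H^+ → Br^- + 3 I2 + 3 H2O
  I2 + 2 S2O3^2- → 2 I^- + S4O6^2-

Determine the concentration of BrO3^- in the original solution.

0.653 mol/L

n(S2O3^2-) = 0.0411 × 0.0928 = 3.81 × 10^-3 mol
n(I2) = n(S2O3^2-)/2 = 1.91 × 10^-3 mol
From the 1:3 ratio, n(BrO3^-) in the aliquot = 1/3 × 1.91 × 10^-3 = 6.36 × 10^-4 mol
[BrO3^-]_dilute = 6.36 × 10^-4 / 0.00975 = 0.0652 mol/L
[BrO3^-]_original = 0.0652 × 100.0/9.99 = 0.653 mol/L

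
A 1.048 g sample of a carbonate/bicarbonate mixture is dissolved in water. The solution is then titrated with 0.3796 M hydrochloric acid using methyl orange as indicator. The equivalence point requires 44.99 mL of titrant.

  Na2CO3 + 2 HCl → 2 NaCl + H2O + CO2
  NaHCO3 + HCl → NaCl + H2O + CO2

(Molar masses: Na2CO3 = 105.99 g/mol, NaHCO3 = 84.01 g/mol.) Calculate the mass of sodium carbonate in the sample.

0.6608 g

n(HCl) = 0.04499 × 0.3796 = 0.01708 mol
Let x = n(Na2CO3), y = n(NaHCO3).
Titrant: 2x + 1y = 0.01708;  mass: 105.99x + 84.01y = 1.048
Solving, x = 6.235 × 10^-3 mol, y = 4.609 × 10^-3 mol
mass of Na2CO3 = 6.235 × 10^-3 × 105.99 = 0.6608 g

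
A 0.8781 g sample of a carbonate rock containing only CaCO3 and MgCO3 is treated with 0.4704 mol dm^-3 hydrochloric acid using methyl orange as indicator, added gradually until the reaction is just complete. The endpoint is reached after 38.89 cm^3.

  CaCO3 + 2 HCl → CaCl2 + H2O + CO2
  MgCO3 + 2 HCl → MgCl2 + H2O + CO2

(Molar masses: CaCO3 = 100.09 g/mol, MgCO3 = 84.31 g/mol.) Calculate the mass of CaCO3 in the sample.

0.6782 g

n(HCl) = 0.03889 × 0.4704 = 0.01829 mol
Let x = n(CaCO3), y = n(MgCO3).
Titrant: 2x + 2y = 0.01829;  mass: 100.09x + 84.31y = 0.8781
Solving, x = 6.776 × 10^-3 mol, y = 2.371 × 10^-3 mol
mass of CaCO3 = 6.776 × 10^-3 × 100.09 = 0.6782 g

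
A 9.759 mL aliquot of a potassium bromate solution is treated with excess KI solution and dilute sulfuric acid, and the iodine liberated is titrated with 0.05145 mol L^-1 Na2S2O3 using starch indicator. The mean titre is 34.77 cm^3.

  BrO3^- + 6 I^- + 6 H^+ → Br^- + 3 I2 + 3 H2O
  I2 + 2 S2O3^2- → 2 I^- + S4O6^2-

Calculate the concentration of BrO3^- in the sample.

0.03055 mol/L

n(S2O3^2-) = 0.03477 × 0.05145 = 1.789 × 10^-3 mol
n(I2) = n(S2O3^2-)/2 = 8.945 × 10^-4 mol
From the 1:3 ratio, n(BrO3^-) in the aliquot = 1/3 × 8.945 × 10^-4 = 2.982 × 10^-4 mol
[BrO3^-] = 2.982 × 10^-4 / 0.009759 = 0.03055 mol/L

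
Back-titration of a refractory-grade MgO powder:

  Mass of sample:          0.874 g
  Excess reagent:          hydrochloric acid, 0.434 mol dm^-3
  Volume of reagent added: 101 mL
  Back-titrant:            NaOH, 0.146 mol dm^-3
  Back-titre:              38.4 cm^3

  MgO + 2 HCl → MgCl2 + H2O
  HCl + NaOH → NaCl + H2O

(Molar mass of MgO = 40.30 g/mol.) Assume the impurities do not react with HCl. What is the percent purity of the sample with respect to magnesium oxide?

88.1 %

n(HCl) added = 0.101 × 0.434 = 0.0438 mol
n(NaOH) used in back-titration = 0.0384 × 0.146 = 5.61 × 10^-3 mol
n(HCl) left over = 5.61 × 10^-3 mol (1:1 ratio)
n(HCl) consumed by analyte = 0.0438 − 5.61 × 10^-3 = 0.0382 mol
From the 1:2 ratio, n(MgO) = 1/2 × 0.0382 = 0.0191 mol
mass of MgO = 0.0191 × 40.30 = 0.770 g
% MgO = 0.770 / 0.874 × 100 = 88.1 %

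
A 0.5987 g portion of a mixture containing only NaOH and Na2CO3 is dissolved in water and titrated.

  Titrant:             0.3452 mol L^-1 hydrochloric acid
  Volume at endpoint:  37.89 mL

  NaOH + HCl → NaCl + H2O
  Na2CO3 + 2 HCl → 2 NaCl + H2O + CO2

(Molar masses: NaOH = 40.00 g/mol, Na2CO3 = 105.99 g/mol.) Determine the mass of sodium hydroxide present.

n(HCl) = 0.03789 × 0.3452 = 0.01308 mol
Let x = n(NaOH), y = n(Na2CO3).
Titrant: 1x + 2y = 0.01308;  mass: 40.00x + 105.99y = 0.5987
Solving, x = 7.269 × 10^-3 mol, y = 2.906 × 10^-3 mol
mass of NaOH = 7.269 × 10^-3 × 40.00 = 0.2907 g

0.2907 g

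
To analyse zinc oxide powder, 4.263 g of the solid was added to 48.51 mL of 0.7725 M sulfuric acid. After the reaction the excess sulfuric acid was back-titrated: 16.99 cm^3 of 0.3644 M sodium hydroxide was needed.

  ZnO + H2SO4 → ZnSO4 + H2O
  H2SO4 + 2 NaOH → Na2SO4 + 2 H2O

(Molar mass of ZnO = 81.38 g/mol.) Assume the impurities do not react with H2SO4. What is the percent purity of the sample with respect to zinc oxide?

65.63 %

n(H2SO4) added = 0.04851 × 0.7725 = 0.03747 mol
n(NaOH) used in back-titration = 0.01699 × 0.3644 = 6.191 × 10^-3 mol
From the 1:2 ratio, n(H2SO4) left over = 1/2 × 6.191 × 10^-3 = 3.096 × 10^-3 mol
n(H2SO4) consumed by analyte = 0.03747 − 3.096 × 10^-3 = 0.03438 mol
n(ZnO) = 0.03438 mol (1:1 ratio)
mass of ZnO = 0.03438 × 81.38 = 2.798 g
% ZnO = 2.798 / 4.263 × 100 = 65.63 %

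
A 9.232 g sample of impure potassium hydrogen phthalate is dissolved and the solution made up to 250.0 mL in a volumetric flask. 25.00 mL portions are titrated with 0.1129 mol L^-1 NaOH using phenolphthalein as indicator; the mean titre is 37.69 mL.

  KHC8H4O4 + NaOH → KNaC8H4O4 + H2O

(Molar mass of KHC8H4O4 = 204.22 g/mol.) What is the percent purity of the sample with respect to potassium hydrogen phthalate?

94.13 %

n(NaOH) per titration = 0.03769 × 0.1129 = 4.255 × 10^-3 mol
n(KHC8H4O4) in each aliquot = 4.255 × 10^-3 mol (1:1 ratio)
n(KHC8H4O4) in the whole flask = 4.255 × 10^-3 × 250.0/25.00 = 0.04255 mol
mass of KHC8H4O4 = 0.04255 × 204.22 = 8.690 g
% KHC8H4O4 = 8.690 / 9.232 × 100 = 94.13 %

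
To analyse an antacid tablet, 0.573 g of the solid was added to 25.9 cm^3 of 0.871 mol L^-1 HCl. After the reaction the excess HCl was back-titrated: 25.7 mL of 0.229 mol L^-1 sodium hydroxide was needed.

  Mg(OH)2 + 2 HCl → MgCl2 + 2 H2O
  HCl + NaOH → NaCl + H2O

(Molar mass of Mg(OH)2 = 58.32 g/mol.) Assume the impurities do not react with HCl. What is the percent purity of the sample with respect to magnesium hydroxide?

84.9 %

n(HCl) added = 0.0259 × 0.871 = 0.0226 mol
n(NaOH) used in back-titration = 0.0257 × 0.229 = 5.89 × 10^-3 mol
n(HCl) left over = 5.89 × 10^-3 mol (1:1 ratio)
n(HCl) consumed by analyte = 0.0226 − 5.89 × 10^-3 = 0.0167 mol
From the 1:2 ratio, n(Mg(OH)2) = 1/2 × 0.0167 = 8.34 × 10^-3 mol
mass of Mg(OH)2 = 8.34 × 10^-3 × 58.32 = 0.486 g
% Mg(OH)2 = 0.486 / 0.573 × 100 = 84.9 %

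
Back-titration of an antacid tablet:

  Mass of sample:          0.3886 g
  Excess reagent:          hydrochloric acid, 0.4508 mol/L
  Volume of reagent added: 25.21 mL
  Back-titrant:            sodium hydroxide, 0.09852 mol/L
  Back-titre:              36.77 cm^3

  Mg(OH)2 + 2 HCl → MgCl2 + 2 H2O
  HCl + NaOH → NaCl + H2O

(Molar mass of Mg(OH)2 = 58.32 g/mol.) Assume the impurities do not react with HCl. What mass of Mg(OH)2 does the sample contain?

0.2258 g

n(HCl) added = 0.02521 × 0.4508 = 0.01136 mol
n(NaOH) used in back-titration = 0.03677 × 0.09852 = 3.623 × 10^-3 mol
n(HCl) left over = 3.623 × 10^-3 mol (1:1 ratio)
n(HCl) consumed by analyte = 0.01136 − 3.623 × 10^-3 = 7.742 × 10^-3 mol
From the 1:2 ratio, n(Mg(OH)2) = 1/2 × 7.742 × 10^-3 = 3.871 × 10^-3 mol
mass of Mg(OH)2 = 3.871 × 10^-3 × 58.32 = 0.2258 g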